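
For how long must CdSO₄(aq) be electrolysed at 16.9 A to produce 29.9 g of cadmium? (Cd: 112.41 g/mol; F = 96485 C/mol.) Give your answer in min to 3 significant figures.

n(Cd) = 29.9 / 112.41 = 0.2660 mol
Cd²⁺ + 2e⁻ → Cd, so n(e⁻) = 2 × 0.2660 = 0.5320 mol
Q = 0.5320 × 96485 = 51330 C
t = Q / I = 51330 / 16.9 = 3037 s = 50.6 min

50.6 min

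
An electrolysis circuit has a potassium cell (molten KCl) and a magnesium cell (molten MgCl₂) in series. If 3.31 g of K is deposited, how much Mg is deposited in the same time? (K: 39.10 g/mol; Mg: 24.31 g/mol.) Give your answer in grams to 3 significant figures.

n(K) = 3.31 / 39.10 = 0.08465 mol
K⁺ + e⁻ → K, so n(e⁻) = 0.08465 mol
Since the cells are in series, n(e⁻) in the Mg cell is also 0.08465 mol.
Mg²⁺ + 2e⁻ → Mg, so n(Mg) = 0.08465 / 2 = 0.04233 mol
m(Mg) = 0.04233 × 24.31 = 1.03 g

1.03 g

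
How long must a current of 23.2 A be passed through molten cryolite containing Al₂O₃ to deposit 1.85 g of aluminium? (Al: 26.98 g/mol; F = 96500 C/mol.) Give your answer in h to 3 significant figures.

n(Al) = 1.85 / 26.98 = 0.06857 mol
Al³⁺ + 3e⁻ → Al, so n(e⁻) = 3 × 0.06857 = 0.2057 mol
Q = 0.2057 × 96500 = 19850 C
t = Q / I = 19850 / 23.2 = 855.6 s = 0.238 h

0.238 h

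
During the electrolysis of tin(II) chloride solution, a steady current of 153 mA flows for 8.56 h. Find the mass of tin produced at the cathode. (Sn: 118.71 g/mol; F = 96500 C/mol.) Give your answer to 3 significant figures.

2.90 g

Q = 0.153 A × 30816 s = 4715 C
n(e⁻) = Q/F = 4715/96500 = 0.04886 mol
Sn²⁺ + 2e⁻ → Sn, so n(Sn) = 0.04886 / 2 = 0.02443 mol
m = 0.02443 × 118.71 = 2.90 g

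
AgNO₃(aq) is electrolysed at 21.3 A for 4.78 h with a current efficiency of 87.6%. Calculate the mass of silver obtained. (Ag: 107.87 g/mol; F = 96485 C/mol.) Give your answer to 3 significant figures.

359 g

Q = 21.3 × 17208 = 3.665×10^5 C
n(e⁻) = 3.665×10^5 / 96485 = 3.799 mol
Ag⁺ + e⁻ → Ag, so theoretical m(Ag) = 3.799 × 107.87 = 409.8 g
Actual mass = 87.6% × 409.8 = 359 g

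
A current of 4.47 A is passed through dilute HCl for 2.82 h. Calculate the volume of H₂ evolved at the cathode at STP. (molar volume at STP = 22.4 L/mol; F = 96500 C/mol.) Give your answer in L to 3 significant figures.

5.27 L

Q = 4.47 A × 10152 s = 45380 C
n(e⁻) = Q/F = 45380/96500 = 0.4703 mol
2H⁺ + 2e⁻ → H₂, so n(H₂) = 0.4703 / 2 = 0.2352 mol
V = 0.2352 × 22.4 = 5.268 L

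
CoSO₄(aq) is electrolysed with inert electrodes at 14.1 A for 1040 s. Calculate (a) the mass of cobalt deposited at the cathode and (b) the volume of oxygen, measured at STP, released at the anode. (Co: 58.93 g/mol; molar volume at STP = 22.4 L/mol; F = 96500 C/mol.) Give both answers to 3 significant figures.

Q = 14.1 × 1040 = 14660 C; n(e⁻) = 14660 / 96500 = 0.1519 mol
Cathode: Co²⁺ + 2e⁻ → Co → n(Co) = 0.1519/2 = 0.07595 mol → 4.48 g
Anode: 2H₂O → O₂ + 4H⁺ + 4e⁻ → n(O₂) = 0.1519/4 = 0.03798 mol → 0.851 L

4.48 g Co; 0.851 L O₂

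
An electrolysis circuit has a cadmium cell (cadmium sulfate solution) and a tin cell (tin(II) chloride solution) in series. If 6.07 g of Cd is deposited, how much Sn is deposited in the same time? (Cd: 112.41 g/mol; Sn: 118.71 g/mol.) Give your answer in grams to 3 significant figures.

6.41 g

n(Cd) = 6.07 / 112.41 = 0.05400 mol
Cd²⁺ + 2e⁻ → Cd, so n(e⁻) = 2 × 0.05400 = 0.1080 mol
Since the cells are in series, n(e⁻) in the Sn cell is also 0.1080 mol.
Sn²⁺ + 2e⁻ → Sn, so n(Sn) = 0.1080 / 2 = 0.05400 mol
m(Sn) = 0.05400 × 118.71 = 6.41 g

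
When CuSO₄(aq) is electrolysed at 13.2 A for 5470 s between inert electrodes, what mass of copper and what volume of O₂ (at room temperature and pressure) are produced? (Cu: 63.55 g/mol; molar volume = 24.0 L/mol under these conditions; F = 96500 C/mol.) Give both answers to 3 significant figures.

Q = 13.2 × 5470 = 72200 C; n(e⁻) = 72200 / 96500 = 0.7482 mol
Cathode: Cu²⁺ + 2e⁻ → Cu → n(Cu) = 0.7482/2 = 0.3741 mol → 23.8 g
Anode: 2H₂O → O₂ + 4H⁺ + 4e⁻ → n(O₂) = 0.7482/4 = 0.1871 mol → 4.49 L

23.8 g Cu; 4.49 L O₂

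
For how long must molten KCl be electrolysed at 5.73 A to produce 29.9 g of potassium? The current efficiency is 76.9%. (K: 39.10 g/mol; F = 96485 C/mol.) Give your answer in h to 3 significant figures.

4.65 h

n(K) = 29.9 / 39.10 = 0.7647 mol
K⁺ + e⁻ → K, so n(e⁻) = 0.7647 mol
Q = 0.7647 × 96485 / 0.769 = 95950 C
t = Q / I = 95950 / 5.73 = 16750 s = 4.65 h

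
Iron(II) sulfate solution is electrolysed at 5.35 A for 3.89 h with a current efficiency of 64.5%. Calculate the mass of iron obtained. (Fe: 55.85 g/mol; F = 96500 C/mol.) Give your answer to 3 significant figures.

14.0 g

Q = 5.35 × 14004 = 74920 C
n(e⁻) = 74920 / 96500 = 0.7764 mol
Fe²⁺ + 2e⁻ → Fe, so theoretical m(Fe) = 0.3882 × 55.85 = 21.68 g
Actual mass = 64.5% × 21.68 = 14.0 g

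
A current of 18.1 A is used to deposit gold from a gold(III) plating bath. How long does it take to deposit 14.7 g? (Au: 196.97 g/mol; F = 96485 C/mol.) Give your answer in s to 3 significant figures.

n(Au) = 14.7 / 196.97 = 0.07463 mol
Au³⁺ + 3e⁻ → Au, so n(e⁻) = 3 × 0.07463 = 0.2239 mol
Q = 0.2239 × 96485 = 21600 C
t = Q / I = 21600 / 18.1 = 1193 s

1190 s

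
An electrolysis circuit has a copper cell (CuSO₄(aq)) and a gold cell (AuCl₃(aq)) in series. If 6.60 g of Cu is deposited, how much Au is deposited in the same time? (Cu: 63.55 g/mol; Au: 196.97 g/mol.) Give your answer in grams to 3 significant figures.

13.6 g

n(Cu) = 6.60 / 63.55 = 0.1039 mol
Cu²⁺ + 2e⁻ → Cu, so n(e⁻) = 2 × 0.1039 = 0.2078 mol
In series, the same 0.2078 mol of electrons flows through the second cell.
Au³⁺ + 3e⁻ → Au, so n(Au) = 0.2078 / 3 = 0.06927 mol
m(Au) = 0.06927 × 196.97 = 13.6 g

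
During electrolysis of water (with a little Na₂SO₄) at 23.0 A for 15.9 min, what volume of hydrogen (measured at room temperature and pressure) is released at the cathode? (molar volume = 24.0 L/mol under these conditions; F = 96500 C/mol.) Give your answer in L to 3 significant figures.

2.73 L

Charge passed = 23.0 × 954 = 21940 C
n(e⁻) = Q/F = 21940/96500 = 0.2274 mol
2H⁺ + 2e⁻ → H₂, so n(H₂) = 0.2274 / 2 = 0.1137 mol
V = 0.1137 × 24.0 = 2.729 L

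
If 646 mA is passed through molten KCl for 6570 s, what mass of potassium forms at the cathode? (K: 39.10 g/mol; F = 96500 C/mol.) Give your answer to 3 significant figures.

Q = 0.646 A × 6570 s = 4244 C
Moles of electrons = 4244 / 96500 = 0.04398 mol
K⁺ + e⁻ → K, so n(K) = 0.04398 mol
m = 0.04398 × 39.10 = 1.72 g

1.72 g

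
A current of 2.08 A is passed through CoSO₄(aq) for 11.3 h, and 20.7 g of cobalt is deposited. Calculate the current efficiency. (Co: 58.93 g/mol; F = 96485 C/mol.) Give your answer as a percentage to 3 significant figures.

80.1%

Q = 2.08 × 40680 = 84610 C
n(e⁻) = 84610 / 96485 = 0.8769 mol
Co²⁺ + 2e⁻ → Co, so theoretical n(Co) = 0.4385 mol → 25.84 g
Efficiency = 20.7 / 25.84 = 0.8011 = 80.1%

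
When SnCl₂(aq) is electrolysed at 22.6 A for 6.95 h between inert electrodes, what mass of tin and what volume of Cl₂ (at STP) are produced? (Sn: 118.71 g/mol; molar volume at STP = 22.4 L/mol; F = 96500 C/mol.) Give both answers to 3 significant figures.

Q = 22.6 × 25020 = 5.655×10^5 C; n(e⁻) = 5.655×10^5 / 96500 = 5.860 mol
Cathode: Sn²⁺ + 2e⁻ → Sn → n(Sn) = 5.860/2 = 2.930 mol → 348 g
Anode: 2Cl⁻ → Cl₂ + 2e⁻ → n(Cl₂) = 5.860/2 = 2.930 mol → 65.6 L

348 g Sn; 65.6 L Cl₂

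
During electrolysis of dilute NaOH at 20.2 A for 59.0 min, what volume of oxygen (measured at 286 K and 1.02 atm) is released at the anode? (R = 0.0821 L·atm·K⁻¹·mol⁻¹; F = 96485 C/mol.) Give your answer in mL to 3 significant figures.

4270 mL

Q = 20.2 A × 3540 s = 71510 C
n(e⁻) = 71510 / 96485 = 0.7412 mol
2H₂O → O₂ + 4H⁺ + 4e⁻, so n(O₂) = 0.7412 / 4 = 0.1853 mol
V = nRT/P = 0.1853 × 0.0821 × 286 / 1.02 = 4.266 L
= 4270 mL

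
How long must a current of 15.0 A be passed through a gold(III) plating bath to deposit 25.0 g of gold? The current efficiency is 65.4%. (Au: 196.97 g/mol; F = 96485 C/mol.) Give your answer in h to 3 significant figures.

n(Au) = 25.0 / 196.97 = 0.1269 mol
Au³⁺ + 3e⁻ → Au, so n(e⁻) = 3 × 0.1269 = 0.3807 mol
Q = 0.3807 × 96485 / 0.654 = 56160 C
t = Q / I = 56160 / 15.0 = 3744 s = 1.04 h

1.04 h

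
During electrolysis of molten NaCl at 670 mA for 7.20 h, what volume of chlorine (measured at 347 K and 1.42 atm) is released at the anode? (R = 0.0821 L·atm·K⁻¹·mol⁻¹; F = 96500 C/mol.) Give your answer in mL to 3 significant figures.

Q = 0.670 A × 25920 s = 17370 C
n(e⁻) = Q/F = 17370/96500 = 0.1800 mol
2Cl⁻ → Cl₂ + 2e⁻, so n(Cl₂) = 0.1800 / 2 = 0.09000 mol
V = nRT/P = 0.09000 × 0.0821 × 347 / 1.42 = 1.806 L
= 1810 mL

1810 mL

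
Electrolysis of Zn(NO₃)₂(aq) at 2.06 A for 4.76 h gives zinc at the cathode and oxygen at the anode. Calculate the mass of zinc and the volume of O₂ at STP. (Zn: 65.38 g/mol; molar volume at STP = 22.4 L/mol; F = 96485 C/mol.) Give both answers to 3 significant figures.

12.0 g Zn; 2.05 L O₂

Q = 2.06 × 17136 = 35300 C; n(e⁻) = 35300 / 96485 = 0.3659 mol
Cathode: Zn²⁺ + 2e⁻ → Zn → n(Zn) = 0.3659/2 = 0.1830 mol → 12.0 g
Anode: 2H₂O → O₂ + 4H⁺ + 4e⁻ → n(O₂) = 0.3659/4 = 0.09148 mol → 2.05 L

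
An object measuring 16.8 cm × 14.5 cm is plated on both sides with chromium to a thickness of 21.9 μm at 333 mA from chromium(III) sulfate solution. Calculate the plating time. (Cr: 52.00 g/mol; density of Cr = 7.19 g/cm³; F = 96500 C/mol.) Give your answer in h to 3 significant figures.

Plated area = 2 × 16.8 × 14.5 = 487.2 cm²
Volume = 487.2 × 21.9×10⁻⁴ cm = 1.067 cm³
m(Cr) = 1.067 × 7.19 = 7.672 g
n(Cr) = 7.672 / 52.00 = 0.1475 mol; n(e⁻) = 3 × 0.1475 = 0.4425 mol
Q = 0.4425 × 96500 = 42700 C
t = 42700 / 0.333 = 1.282×10^5 s = 35.6 h

35.6 h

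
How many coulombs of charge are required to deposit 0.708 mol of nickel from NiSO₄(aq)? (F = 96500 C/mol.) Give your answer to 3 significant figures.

Ni²⁺ + 2e⁻ → Ni, so n(e⁻) = 2 × 0.708 = 1.416 mol
Q = 1.416 × 96500 = 1.366×10^5 C

1.37×10^5 C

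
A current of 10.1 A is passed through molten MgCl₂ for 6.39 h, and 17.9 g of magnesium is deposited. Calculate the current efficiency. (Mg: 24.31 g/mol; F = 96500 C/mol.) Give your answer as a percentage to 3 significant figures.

61.2%

Q = 10.1 × 23004 = 2.323×10^5 C
n(e⁻) = 2.323×10^5 / 96500 = 2.407 mol
Mg²⁺ + 2e⁻ → Mg, so theoretical n(Mg) = 1.204 mol → 29.27 g
Efficiency = 17.9 / 29.27 = 0.6115 = 61.2%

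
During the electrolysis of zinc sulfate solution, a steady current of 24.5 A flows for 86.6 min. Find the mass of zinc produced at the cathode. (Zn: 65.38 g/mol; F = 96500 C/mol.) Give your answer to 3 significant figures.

Q = It = 24.5 × 5196 = 1.273×10^5 C
n(e⁻) = 1.273×10^5 / 96500 = 1.319 mol
Zn²⁺ + 2e⁻ → Zn, so n(Zn) = 1.319 / 2 = 0.6595 mol
m = 0.6595 × 65.38 = 43.1 g

43.1 g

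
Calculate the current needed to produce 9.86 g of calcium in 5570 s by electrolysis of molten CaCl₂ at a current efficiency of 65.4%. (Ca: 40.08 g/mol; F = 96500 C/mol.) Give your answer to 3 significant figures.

13.0 A

n(Ca) = 9.86 / 40.08 = 0.2460 mol
Ca²⁺ + 2e⁻ → Ca, so n(e⁻) = 2 × 0.2460 = 0.4920 mol
Q = 0.4920 × 96500 / 0.654 = 72600 C
I = Q / t = 72600 / 5570 s = 13.0 A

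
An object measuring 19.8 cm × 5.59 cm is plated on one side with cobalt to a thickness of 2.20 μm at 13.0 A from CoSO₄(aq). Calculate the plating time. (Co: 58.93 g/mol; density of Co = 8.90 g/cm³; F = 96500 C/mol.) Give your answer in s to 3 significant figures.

54.6 s

Plated area = 19.8 × 5.59 = 110.7 cm²
Volume = 110.7 × 2.20×10⁻⁴ cm = 0.02435 cm³
m(Co) = 0.02435 × 8.90 = 0.2167 g
n(Co) = 0.2167 / 58.93 = 0.003677 mol; n(e⁻) = 2 × 0.003677 = 0.007354 mol
Q = 0.007354 × 96500 = 709.7 C
t = 709.7 / 13.0 = 54.59 s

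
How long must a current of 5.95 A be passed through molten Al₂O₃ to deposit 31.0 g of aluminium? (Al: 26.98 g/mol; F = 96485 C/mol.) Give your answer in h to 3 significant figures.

n(Al) = 31.0 / 26.98 = 1.149 mol
Al³⁺ + 3e⁻ → Al, so n(e⁻) = 3 × 1.149 = 3.447 mol
Q = 3.447 × 96485 = 3.326×10^5 C
t = Q / I = 3.326×10^5 / 5.95 = 55900 s = 15.5 h

15.5 h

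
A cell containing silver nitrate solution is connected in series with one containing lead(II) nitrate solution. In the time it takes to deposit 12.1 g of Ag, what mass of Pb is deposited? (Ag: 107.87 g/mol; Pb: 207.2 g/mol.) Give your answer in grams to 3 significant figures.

11.6 g

n(Ag) = 12.1 / 107.87 = 0.1122 mol
Ag⁺ + e⁻ → Ag, so n(e⁻) = 0.1122 mol
In series, the same 0.1122 mol of electrons flows through the second cell.
Pb²⁺ + 2e⁻ → Pb, so n(Pb) = 0.1122 / 2 = 0.05610 mol
m(Pb) = 0.05610 × 207.2 = 11.6 g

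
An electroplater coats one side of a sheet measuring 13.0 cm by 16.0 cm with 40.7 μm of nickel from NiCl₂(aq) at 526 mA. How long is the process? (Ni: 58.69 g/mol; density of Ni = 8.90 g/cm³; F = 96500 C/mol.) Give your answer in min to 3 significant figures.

Plated area = 13.0 × 16.0 = 208.0 cm²
Volume = 208.0 × 40.7×10⁻⁴ cm = 0.8466 cm³
m(Ni) = 0.8466 × 8.90 = 7.535 g
n(Ni) = 7.535 / 58.69 = 0.1284 mol; n(e⁻) = 2 × 0.1284 = 0.2568 mol
Q = 0.2568 × 96500 = 24780 C
t = 24780 / 0.526 = 47110 s = 785 min

785 min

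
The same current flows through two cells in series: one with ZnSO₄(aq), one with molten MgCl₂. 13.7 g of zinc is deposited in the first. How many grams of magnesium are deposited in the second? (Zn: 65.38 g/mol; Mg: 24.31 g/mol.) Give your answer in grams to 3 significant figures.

n(Zn) = 13.7 / 65.38 = 0.2095 mol
Zn²⁺ + 2e⁻ → Zn, so n(e⁻) = 2 × 0.2095 = 0.4190 mol
In series, the same 0.4190 mol of electrons flows through the second cell.
Mg²⁺ + 2e⁻ → Mg, so n(Mg) = 0.4190 / 2 = 0.2095 mol
m(Mg) = 0.2095 × 24.31 = 5.09 g

5.09 g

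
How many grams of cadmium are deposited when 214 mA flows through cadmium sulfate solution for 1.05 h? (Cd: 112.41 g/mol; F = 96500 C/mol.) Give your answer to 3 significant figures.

0.471 g

Charge passed = 0.214 × 3780 = 808.9 C
n(e⁻) = 808.9 / 96500 = 0.008382 mol
Cd²⁺ + 2e⁻ → Cd, so n(Cd) = 0.008382 / 2 = 0.004191 mol
m = 0.004191 × 112.41 = 0.471 g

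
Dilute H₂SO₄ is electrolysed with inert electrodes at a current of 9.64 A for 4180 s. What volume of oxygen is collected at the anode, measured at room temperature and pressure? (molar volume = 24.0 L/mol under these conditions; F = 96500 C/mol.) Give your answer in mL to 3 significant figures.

Q = It = 9.64 × 4180 = 40300 C
Moles of electrons = 40300 / 96500 = 0.4176 mol
2H₂O → O₂ + 4H⁺ + 4e⁻, so n(O₂) = 0.4176 / 4 = 0.1044 mol
V = 0.1044 × 24.0 = 2.506 L
= 2510 mL

2510 mL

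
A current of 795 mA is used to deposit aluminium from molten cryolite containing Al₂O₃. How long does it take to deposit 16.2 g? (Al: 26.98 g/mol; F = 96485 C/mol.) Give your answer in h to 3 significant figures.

60.7 h

n(Al) = 16.2 / 26.98 = 0.6004 mol
Al³⁺ + 3e⁻ → Al, so n(e⁻) = 3 × 0.6004 = 1.801 mol
Q = 1.801 × 96485 = 1.738×10^5 C
t = Q / I = 1.738×10^5 / 0.795 = 2.186×10^5 s = 60.7 h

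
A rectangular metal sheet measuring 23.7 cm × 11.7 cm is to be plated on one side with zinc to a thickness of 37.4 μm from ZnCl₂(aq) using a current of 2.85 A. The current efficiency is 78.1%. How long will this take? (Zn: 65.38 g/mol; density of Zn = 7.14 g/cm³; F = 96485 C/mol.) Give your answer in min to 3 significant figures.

Plated area = 23.7 × 11.7 = 277.3 cm²
Volume = 277.3 × 37.4×10⁻⁴ cm = 1.037 cm³
m(Zn) = 1.037 × 7.14 = 7.404 g
n(Zn) = 7.404 / 65.38 = 0.1132 mol; n(e⁻) = 2 × 0.1132 = 0.2264 mol
Q = 0.2264 × 96485 / 0.781 = 27970 C
t = 27970 / 2.85 = 9814 s = 164 min

164 min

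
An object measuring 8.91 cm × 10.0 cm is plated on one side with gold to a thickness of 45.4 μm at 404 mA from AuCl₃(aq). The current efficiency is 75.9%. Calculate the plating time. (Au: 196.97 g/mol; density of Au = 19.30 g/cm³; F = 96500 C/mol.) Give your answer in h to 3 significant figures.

10.4 h

Plated area = 8.91 × 10.0 = 89.10 cm²
Volume = 89.10 × 45.4×10⁻⁴ cm = 0.4045 cm³
m(Au) = 0.4045 × 19.30 = 7.807 g
n(Au) = 7.807 / 196.97 = 0.03964 mol; n(e⁻) = 3 × 0.03964 = 0.1189 mol
Q = 0.1189 × 96500 / 0.759 = 15120 C
t = 15120 / 0.404 = 37430 s = 10.4 h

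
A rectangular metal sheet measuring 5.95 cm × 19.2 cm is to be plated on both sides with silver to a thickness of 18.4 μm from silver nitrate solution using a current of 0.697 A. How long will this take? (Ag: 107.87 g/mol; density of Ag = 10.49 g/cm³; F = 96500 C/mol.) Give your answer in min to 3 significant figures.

Plated area = 2 × 5.95 × 19.2 = 228.5 cm²
Volume = 228.5 × 18.4×10⁻⁴ cm = 0.4204 cm³
m(Ag) = 0.4204 × 10.49 = 4.410 g
n(Ag) = 4.410 / 107.87 = 0.04088 mol; n(e⁻) = 0.04088 mol
Q = 0.04088 × 96500 = 3945 C
t = 3945 / 0.697 = 5660 s = 94.3 min

94.3 min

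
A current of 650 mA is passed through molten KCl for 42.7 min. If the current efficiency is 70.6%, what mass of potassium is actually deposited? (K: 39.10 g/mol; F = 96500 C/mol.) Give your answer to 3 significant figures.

0.476 g

Q = 0.650 × 2562 = 1665 C
n(e⁻) = 1665 / 96500 = 0.01725 mol
K⁺ + e⁻ → K, so theoretical m(K) = 0.01725 × 39.10 = 0.6745 g
Actual mass = 70.6% × 0.6745 = 0.476 g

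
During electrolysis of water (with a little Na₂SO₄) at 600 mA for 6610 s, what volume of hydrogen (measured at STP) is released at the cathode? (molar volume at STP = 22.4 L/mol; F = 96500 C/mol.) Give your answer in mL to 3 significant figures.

460 mL

Q = 0.600 A × 6610 s = 3966 C
n(e⁻) = Q/F = 3966/96500 = 0.04110 mol
2H⁺ + 2e⁻ → H₂, so n(H₂) = 0.04110 / 2 = 0.02055 mol
V = 0.02055 × 22.4 = 0.4603 L
= 460 mL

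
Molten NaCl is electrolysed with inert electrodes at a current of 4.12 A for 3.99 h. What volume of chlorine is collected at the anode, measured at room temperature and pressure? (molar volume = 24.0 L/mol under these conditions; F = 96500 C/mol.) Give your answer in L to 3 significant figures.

7.36 L

Q = It = 4.12 × 14364 = 59180 C
Moles of electrons = 59180 / 96500 = 0.6133 mol
2Cl⁻ → Cl₂ + 2e⁻, so n(Cl₂) = 0.6133 / 2 = 0.3067 mol
V = 0.3067 × 24.0 = 7.361 L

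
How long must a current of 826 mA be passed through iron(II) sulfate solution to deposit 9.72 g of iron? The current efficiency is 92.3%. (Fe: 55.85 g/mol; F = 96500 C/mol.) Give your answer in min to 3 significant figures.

n(Fe) = 9.72 / 55.85 = 0.1740 mol
Fe²⁺ + 2e⁻ → Fe, so n(e⁻) = 2 × 0.1740 = 0.3480 mol
Q = 0.3480 × 96500 / 0.923 = 36380 C
t = Q / I = 36380 / 0.826 = 44040 s = 734 min

734 min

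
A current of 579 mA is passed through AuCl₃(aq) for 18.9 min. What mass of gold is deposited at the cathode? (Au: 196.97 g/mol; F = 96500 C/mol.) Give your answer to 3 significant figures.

0.447 g

Q = 0.579 A × 1134 s = 656.6 C
n(e⁻) = Q/F = 656.6/96500 = 0.006804 mol
Au³⁺ + 3e⁻ → Au, so n(Au) = 0.006804 / 3 = 0.002268 mol
m = 0.002268 × 196.97 = 0.447 g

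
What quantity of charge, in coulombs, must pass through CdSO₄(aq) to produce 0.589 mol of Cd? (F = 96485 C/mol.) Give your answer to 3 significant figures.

1.14×10^5 C

Cd²⁺ + 2e⁻ → Cd, so n(e⁻) = 2 × 0.589 = 1.178 mol
Q = 1.178 × 96485 = 1.137×10^5 C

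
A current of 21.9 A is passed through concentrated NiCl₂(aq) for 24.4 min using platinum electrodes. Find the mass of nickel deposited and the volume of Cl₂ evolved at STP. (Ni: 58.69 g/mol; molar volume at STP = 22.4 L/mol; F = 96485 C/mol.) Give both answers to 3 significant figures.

Q = 21.9 × 1464 = 32060 C; n(e⁻) = 32060 / 96485 = 0.3323 mol
Cathode: Ni²⁺ + 2e⁻ → Ni → n(Ni) = 0.3323/2 = 0.1662 mol → 9.75 g
Anode: 2Cl⁻ → Cl₂ + 2e⁻ → n(Cl₂) = 0.3323/2 = 0.1662 mol → 3.72 L

9.75 g Ni; 3.72 L Cl₂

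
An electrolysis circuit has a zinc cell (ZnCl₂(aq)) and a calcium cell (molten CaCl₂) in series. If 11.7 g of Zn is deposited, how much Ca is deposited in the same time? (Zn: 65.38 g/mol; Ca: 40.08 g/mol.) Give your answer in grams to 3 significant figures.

7.17 g

n(Zn) = 11.7 / 65.38 = 0.1790 mol
Zn²⁺ + 2e⁻ → Zn, so n(e⁻) = 2 × 0.1790 = 0.3580 mol
Same current for the same time ⇒ same n(e⁻) = 0.3580 mol in both cells.
Ca²⁺ + 2e⁻ → Ca, so n(Ca) = 0.3580 / 2 = 0.1790 mol
m(Ca) = 0.1790 × 40.08 = 7.17 g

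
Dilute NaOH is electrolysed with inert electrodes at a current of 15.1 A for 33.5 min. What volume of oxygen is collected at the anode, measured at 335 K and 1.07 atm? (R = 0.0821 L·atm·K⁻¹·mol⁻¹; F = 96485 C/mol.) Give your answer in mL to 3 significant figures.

2020 mL

Charge passed = 15.1 × 2010 = 30350 C
n(e⁻) = 30350 / 96485 = 0.3146 mol
2H₂O → O₂ + 4H⁺ + 4e⁻, so n(O₂) = 0.3146 / 4 = 0.07865 mol
V = nRT/P = 0.07865 × 0.0821 × 335 / 1.07 = 2.022 L
= 2020 mL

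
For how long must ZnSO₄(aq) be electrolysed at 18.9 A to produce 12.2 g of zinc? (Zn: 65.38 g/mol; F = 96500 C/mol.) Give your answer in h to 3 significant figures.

n(Zn) = 12.2 / 65.38 = 0.1866 mol
Zn²⁺ + 2e⁻ → Zn, so n(e⁻) = 2 × 0.1866 = 0.3732 mol
Q = 0.3732 × 96500 = 36010 C
t = Q / I = 36010 / 18.9 = 1905 s = 0.529 h

0.529 h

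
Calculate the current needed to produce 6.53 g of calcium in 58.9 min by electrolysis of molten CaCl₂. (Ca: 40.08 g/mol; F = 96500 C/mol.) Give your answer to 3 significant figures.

n(Ca) = 6.53 / 40.08 = 0.1629 mol
Ca²⁺ + 2e⁻ → Ca, so n(e⁻) = 2 × 0.1629 = 0.3258 mol
Q = 0.3258 × 96500 = 31440 C
I = Q / t = 31440 / 3534 s = 8.90 A

8.90 A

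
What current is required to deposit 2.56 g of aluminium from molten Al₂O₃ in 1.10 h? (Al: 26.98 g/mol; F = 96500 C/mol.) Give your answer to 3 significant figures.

6.94 A

n(Al) = 2.56 / 26.98 = 0.09489 mol
Al³⁺ + 3e⁻ → Al, so n(e⁻) = 3 × 0.09489 = 0.2847 mol
Q = 0.2847 × 96500 = 27470 C
I = Q / t = 27470 / 3960 s = 6.94 A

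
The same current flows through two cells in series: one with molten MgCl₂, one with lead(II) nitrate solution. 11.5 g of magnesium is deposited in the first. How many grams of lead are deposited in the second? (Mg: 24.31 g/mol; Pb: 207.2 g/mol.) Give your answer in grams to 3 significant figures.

n(Mg) = 11.5 / 24.31 = 0.4731 mol
Mg²⁺ + 2e⁻ → Mg, so n(e⁻) = 2 × 0.4731 = 0.9462 mol
The cells are in series, so the same charge (and hence the same n(e⁻) = 0.9462 mol) passes through both.
Pb²⁺ + 2e⁻ → Pb, so n(Pb) = 0.9462 / 2 = 0.4731 mol
m(Pb) = 0.4731 × 207.2 = 98.0 g

98.0 g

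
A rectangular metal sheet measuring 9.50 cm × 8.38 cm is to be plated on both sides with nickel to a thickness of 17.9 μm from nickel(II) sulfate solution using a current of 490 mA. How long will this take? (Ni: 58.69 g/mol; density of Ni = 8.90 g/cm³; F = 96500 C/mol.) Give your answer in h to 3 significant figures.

Plated area = 2 × 9.50 × 8.38 = 159.2 cm²
Volume = 159.2 × 17.9×10⁻⁴ cm = 0.2850 cm³
m(Ni) = 0.2850 × 8.90 = 2.537 g
n(Ni) = 2.537 / 58.69 = 0.04323 mol; n(e⁻) = 2 × 0.04323 = 0.08646 mol
Q = 0.08646 × 96500 = 8343 C
t = 8343 / 0.490 = 17030 s = 4.73 h

4.73 h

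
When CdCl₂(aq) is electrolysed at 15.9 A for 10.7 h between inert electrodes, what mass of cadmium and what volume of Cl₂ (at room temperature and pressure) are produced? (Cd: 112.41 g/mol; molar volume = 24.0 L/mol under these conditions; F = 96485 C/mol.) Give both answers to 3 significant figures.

357 g Cd; 76.2 L Cl₂

Q = 15.9 × 38520 = 6.125×10^5 C; n(e⁻) = 6.125×10^5 / 96485 = 6.348 mol
Cathode: Cd²⁺ + 2e⁻ → Cd → n(Cd) = 6.348/2 = 3.174 mol → 357 g
Anode: 2Cl⁻ → Cl₂ + 2e⁻ → n(Cl₂) = 6.348/2 = 3.174 mol → 76.2 L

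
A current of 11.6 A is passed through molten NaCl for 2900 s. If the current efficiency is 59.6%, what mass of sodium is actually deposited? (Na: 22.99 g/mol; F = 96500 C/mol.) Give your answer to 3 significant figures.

Q = 11.6 × 2900 = 33640 C
n(e⁻) = 33640 / 96500 = 0.3486 mol
Na⁺ + e⁻ → Na, so theoretical m(Na) = 0.3486 × 22.99 = 8.014 g
Actual mass = 59.6% × 8.014 = 4.78 g

4.78 g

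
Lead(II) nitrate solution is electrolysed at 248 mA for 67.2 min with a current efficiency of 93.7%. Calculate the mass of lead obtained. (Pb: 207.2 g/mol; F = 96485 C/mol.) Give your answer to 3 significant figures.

1.01 g

Q = 0.248 × 4032 = 999.9 C
n(e⁻) = 999.9 / 96485 = 0.01036 mol
Pb²⁺ + 2e⁻ → Pb, so theoretical m(Pb) = 0.005180 × 207.2 = 1.073 g
Actual mass = 93.7% × 1.073 = 1.01 g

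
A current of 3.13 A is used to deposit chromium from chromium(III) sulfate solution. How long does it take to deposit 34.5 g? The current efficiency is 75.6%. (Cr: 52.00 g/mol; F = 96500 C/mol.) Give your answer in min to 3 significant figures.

n(Cr) = 34.5 / 52.00 = 0.6635 mol
Cr³⁺ + 3e⁻ → Cr, so n(e⁻) = 3 × 0.6635 = 1.991 mol
Q = 1.991 × 96500 / 0.756 = 2.541×10^5 C
t = Q / I = 2.541×10^5 / 3.13 = 81180 s = 1350 min

1350 min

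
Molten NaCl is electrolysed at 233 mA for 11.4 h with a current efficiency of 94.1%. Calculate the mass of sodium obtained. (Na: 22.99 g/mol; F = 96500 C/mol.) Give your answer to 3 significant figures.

Q = 0.233 × 41040 = 9562 C
n(e⁻) = 9562 / 96500 = 0.09909 mol
Na⁺ + e⁻ → Na, so theoretical m(Na) = 0.09909 × 22.99 = 2.278 g
Actual mass = 94.1% × 2.278 = 2.14 g

2.14 g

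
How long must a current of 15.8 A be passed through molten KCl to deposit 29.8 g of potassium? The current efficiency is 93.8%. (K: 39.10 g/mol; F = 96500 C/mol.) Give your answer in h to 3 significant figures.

n(K) = 29.8 / 39.10 = 0.7621 mol
K⁺ + e⁻ → K, so n(e⁻) = 0.7621 mol
Q = 0.7621 × 96500 / 0.938 = 78400 C
t = Q / I = 78400 / 15.8 = 4962 s = 1.38 h

1.38 h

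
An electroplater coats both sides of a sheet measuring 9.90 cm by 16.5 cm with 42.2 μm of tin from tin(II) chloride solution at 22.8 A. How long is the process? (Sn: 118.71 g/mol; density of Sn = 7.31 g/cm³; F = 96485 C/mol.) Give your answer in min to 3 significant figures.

12.0 min

Plated area = 2 × 9.90 × 16.5 = 326.7 cm²
Volume = 326.7 × 42.2×10⁻⁴ cm = 1.379 cm³
m(Sn) = 1.379 × 7.31 = 10.08 g
n(Sn) = 10.08 / 118.71 = 0.08491 mol; n(e⁻) = 2 × 0.08491 = 0.1698 mol
Q = 0.1698 × 96485 = 16380 C
t = 16380 / 22.8 = 718.4 s = 12.0 min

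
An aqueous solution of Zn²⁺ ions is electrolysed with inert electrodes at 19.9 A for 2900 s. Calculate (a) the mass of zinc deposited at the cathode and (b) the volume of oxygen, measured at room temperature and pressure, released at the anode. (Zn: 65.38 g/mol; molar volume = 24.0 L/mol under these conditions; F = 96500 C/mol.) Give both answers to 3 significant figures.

Q = 19.9 × 2900 = 57710 C; n(e⁻) = 57710 / 96500 = 0.5980 mol
Cathode: Zn²⁺ + 2e⁻ → Zn → n(Zn) = 0.5980/2 = 0.2990 mol → 19.5 g
Anode: 2H₂O → O₂ + 4H⁺ + 4e⁻ → n(O₂) = 0.5980/4 = 0.1495 mol → 3.59 L

19.5 g Zn; 3.59 L O₂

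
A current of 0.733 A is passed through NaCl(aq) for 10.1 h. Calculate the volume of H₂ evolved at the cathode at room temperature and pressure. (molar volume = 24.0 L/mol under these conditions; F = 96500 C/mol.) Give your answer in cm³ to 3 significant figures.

3310 cm³

Q = 0.733 A × 36360 s = 26650 C
Moles of electrons = 26650 / 96500 = 0.2762 mol
2H⁺ + 2e⁻ → H₂, so n(H₂) = 0.2762 / 2 = 0.1381 mol
V = 0.1381 × 24.0 = 3.314 L
= 3310 cm³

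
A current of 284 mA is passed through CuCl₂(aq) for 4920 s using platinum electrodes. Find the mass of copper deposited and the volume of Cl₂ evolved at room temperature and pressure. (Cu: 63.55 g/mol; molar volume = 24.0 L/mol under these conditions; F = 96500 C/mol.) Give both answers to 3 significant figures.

0.460 g Cu; 0.174 L Cl₂

Q = 0.284 × 4920 = 1397 C; n(e⁻) = 1397 / 96500 = 0.01448 mol
Cathode: Cu²⁺ + 2e⁻ → Cu → n(Cu) = 0.01448/2 = 0.007240 mol → 0.460 g
Anode: 2Cl⁻ → Cl₂ + 2e⁻ → n(Cl₂) = 0.01448/2 = 0.007240 mol → 0.174 L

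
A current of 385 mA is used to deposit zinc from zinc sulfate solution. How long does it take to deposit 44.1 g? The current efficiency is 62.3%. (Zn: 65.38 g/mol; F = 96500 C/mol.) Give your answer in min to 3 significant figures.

n(Zn) = 44.1 / 65.38 = 0.6745 mol
Zn²⁺ + 2e⁻ → Zn, so n(e⁻) = 2 × 0.6745 = 1.349 mol
Q = 1.349 × 96500 / 0.623 = 2.090×10^5 C
t = Q / I = 2.090×10^5 / 0.385 = 5.429×10^5 s = 9050 min

9050 min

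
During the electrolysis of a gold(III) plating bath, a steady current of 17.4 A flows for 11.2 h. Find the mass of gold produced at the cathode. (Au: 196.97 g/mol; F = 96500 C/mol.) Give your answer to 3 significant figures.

477 g

Q = 17.4 A × 40320 s = 7.016×10^5 C
n(e⁻) = 7.016×10^5 / 96500 = 7.270 mol
Au³⁺ + 3e⁻ → Au, so n(Au) = 7.270 / 3 = 2.423 mol
m = 2.423 × 196.97 = 477 g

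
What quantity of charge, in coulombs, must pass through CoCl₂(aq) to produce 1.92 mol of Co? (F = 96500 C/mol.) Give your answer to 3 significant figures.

Co²⁺ + 2e⁻ → Co, so n(e⁻) = 2 × 1.92 = 3.840 mol
Q = 3.840 × 96500 = 3.706×10^5 C

3.71×10^5 C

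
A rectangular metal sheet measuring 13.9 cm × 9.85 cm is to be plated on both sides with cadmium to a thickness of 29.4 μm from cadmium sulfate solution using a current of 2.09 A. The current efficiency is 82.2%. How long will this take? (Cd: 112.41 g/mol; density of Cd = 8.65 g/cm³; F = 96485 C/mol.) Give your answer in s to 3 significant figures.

6960 s

Plated area = 2 × 13.9 × 9.85 = 273.8 cm²
Volume = 273.8 × 29.4×10⁻⁴ cm = 0.8050 cm³
m(Cd) = 0.8050 × 8.65 = 6.963 g
n(Cd) = 6.963 / 112.41 = 0.06194 mol; n(e⁻) = 2 × 0.06194 = 0.1239 mol
Q = 0.1239 × 96485 / 0.822 = 14540 C
t = 14540 / 2.09 = 6957 s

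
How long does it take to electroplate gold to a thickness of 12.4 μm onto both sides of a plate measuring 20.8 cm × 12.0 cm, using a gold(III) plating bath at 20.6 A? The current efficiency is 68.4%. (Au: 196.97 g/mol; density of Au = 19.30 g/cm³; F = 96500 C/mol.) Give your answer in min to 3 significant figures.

Plated area = 2 × 20.8 × 12.0 = 499.2 cm²
Volume = 499.2 × 12.4×10⁻⁴ cm = 0.6190 cm³
m(Au) = 0.6190 × 19.30 = 11.95 g
n(Au) = 11.95 / 196.97 = 0.06067 mol; n(e⁻) = 3 × 0.06067 = 0.1820 mol
Q = 0.1820 × 96500 / 0.684 = 25680 C
t = 25680 / 20.6 = 1247 s = 20.8 min

20.8 min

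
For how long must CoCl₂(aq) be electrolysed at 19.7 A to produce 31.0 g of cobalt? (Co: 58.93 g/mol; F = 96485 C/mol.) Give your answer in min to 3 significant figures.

85.9 min

n(Co) = 31.0 / 58.93 = 0.5260 mol
Co²⁺ + 2e⁻ → Co, so n(e⁻) = 2 × 0.5260 = 1.052 mol
Q = 1.052 × 96485 = 1.015×10^5 C
t = Q / I = 1.015×10^5 / 19.7 = 5152 s = 85.9 min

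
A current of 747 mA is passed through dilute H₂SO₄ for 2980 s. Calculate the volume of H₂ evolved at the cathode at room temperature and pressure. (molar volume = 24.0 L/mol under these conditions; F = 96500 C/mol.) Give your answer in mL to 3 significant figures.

Charge passed = 0.747 × 2980 = 2226 C
Moles of electrons = 2226 / 96500 = 0.02307 mol
2H⁺ + 2e⁻ → H₂, so n(H₂) = 0.02307 / 2 = 0.01154 mol
V = 0.01154 × 24.0 = 0.2770 L
= 277 mL

277 mL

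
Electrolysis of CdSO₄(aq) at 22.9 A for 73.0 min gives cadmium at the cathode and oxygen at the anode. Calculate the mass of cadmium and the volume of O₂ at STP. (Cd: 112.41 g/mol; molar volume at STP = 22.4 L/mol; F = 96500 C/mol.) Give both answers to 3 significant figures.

58.4 g Cd; 5.82 L O₂

Q = 22.9 × 4380 = 1.003×10^5 C; n(e⁻) = 1.003×10^5 / 96500 = 1.039 mol
Cathode: Cd²⁺ + 2e⁻ → Cd → n(Cd) = 1.039/2 = 0.5195 mol → 58.4 g
Anode: 2H₂O → O₂ + 4H⁺ + 4e⁻ → n(O₂) = 1.039/4 = 0.2598 mol → 5.82 L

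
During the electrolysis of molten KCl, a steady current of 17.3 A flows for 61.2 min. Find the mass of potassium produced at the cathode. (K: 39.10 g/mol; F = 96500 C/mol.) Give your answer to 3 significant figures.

25.7 g

Charge passed = 17.3 × 3672 = 63530 C
n(e⁻) = Q/F = 63530/96500 = 0.6583 mol
K⁺ + e⁻ → K, so n(K) = 0.6583 mol
m = 0.6583 × 39.10 = 25.7 g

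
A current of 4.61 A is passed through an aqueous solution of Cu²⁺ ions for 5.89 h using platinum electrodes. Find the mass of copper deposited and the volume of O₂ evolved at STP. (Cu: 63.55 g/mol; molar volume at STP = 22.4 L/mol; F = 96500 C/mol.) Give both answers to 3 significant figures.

Q = 4.61 × 21204 = 97750 C; n(e⁻) = 97750 / 96500 = 1.013 mol
Cathode: Cu²⁺ + 2e⁻ → Cu → n(Cu) = 1.013/2 = 0.5065 mol → 32.2 g
Anode: 2H₂O → O₂ + 4H⁺ + 4e⁻ → n(O₂) = 1.013/4 = 0.2533 mol → 5.67 L

32.2 g Cu; 5.67 L O₂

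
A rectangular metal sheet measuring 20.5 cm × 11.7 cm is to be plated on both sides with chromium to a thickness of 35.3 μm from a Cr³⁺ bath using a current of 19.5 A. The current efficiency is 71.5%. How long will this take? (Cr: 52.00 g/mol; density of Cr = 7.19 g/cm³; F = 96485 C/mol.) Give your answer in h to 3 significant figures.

1.35 h

Plated area = 2 × 20.5 × 11.7 = 479.7 cm²
Volume = 479.7 × 35.3×10⁻⁴ cm = 1.693 cm³
m(Cr) = 1.693 × 7.19 = 12.17 g
n(Cr) = 12.17 / 52.00 = 0.2340 mol; n(e⁻) = 3 × 0.2340 = 0.7020 mol
Q = 0.7020 × 96485 / 0.715 = 94730 C
t = 94730 / 19.5 = 4858 s = 1.35 h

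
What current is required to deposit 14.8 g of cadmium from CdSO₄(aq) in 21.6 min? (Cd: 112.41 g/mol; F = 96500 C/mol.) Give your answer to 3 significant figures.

19.6 A

n(Cd) = 14.8 / 112.41 = 0.1317 mol
Cd²⁺ + 2e⁻ → Cd, so n(e⁻) = 2 × 0.1317 = 0.2634 mol
Q = 0.2634 × 96500 = 25420 C
I = Q / t = 25420 / 1296 s = 19.6 A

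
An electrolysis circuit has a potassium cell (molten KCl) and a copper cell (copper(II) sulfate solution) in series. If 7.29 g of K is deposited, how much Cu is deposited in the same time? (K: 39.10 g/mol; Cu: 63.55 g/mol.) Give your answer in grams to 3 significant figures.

5.92 g

n(K) = 7.29 / 39.10 = 0.1864 mol
K⁺ + e⁻ → K, so n(e⁻) = 0.1864 mol
In series, the same 0.1864 mol of electrons flows through the second cell.
Cu²⁺ + 2e⁻ → Cu, so n(Cu) = 0.1864 / 2 = 0.09320 mol
m(Cu) = 0.09320 × 63.55 = 5.92 g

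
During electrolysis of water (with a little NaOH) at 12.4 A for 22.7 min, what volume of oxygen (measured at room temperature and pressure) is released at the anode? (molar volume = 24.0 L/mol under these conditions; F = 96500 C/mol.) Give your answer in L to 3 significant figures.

1.05 L

Q = It = 12.4 × 1362 = 16890 C
n(e⁻) = Q/F = 16890/96500 = 0.1750 mol
2H₂O → O₂ + 4H⁺ + 4e⁻, so n(O₂) = 0.1750 / 4 = 0.04375 mol
V = 0.04375 × 24.0 = 1.050 L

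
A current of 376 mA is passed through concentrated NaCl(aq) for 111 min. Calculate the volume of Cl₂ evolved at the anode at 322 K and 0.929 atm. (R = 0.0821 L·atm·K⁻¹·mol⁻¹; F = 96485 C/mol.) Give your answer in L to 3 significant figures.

0.369 L

Charge passed = 0.376 × 6660 = 2504 C
n(e⁻) = 2504 / 96485 = 0.02595 mol
2Cl⁻ → Cl₂ + 2e⁻, so n(Cl₂) = 0.02595 / 2 = 0.01298 mol
V = nRT/P = 0.01298 × 0.0821 × 322 / 0.929 = 0.3694 L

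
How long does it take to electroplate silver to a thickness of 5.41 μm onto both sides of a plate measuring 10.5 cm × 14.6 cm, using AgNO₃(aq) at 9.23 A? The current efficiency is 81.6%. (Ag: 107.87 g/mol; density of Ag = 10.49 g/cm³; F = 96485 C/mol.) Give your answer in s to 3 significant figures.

Plated area = 2 × 10.5 × 14.6 = 306.6 cm²
Volume = 306.6 × 5.41×10⁻⁴ cm = 0.1659 cm³
m(Ag) = 0.1659 × 10.49 = 1.740 g
n(Ag) = 1.740 / 107.87 = 0.01613 mol; n(e⁻) = 0.01613 mol
Q = 0.01613 × 96485 / 0.816 = 1907 C
t = 1907 / 9.23 = 206.6 s

207 s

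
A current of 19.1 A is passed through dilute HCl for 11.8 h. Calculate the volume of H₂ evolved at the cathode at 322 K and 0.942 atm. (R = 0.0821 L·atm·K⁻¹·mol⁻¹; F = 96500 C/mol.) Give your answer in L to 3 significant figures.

118 L

Q = 19.1 A × 42480 s = 8.114×10^5 C
n(e⁻) = 8.114×10^5 / 96500 = 8.408 mol
2H⁺ + 2e⁻ → H₂, so n(H₂) = 8.408 / 2 = 4.204 mol
V = nRT/P = 4.204 × 0.0821 × 322 / 0.942 = 118.0 L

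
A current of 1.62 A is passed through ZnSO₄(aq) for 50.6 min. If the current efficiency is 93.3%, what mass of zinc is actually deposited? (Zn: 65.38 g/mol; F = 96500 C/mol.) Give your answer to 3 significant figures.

1.55 g

Q = 1.62 × 3036 = 4918 C
n(e⁻) = 4918 / 96500 = 0.05096 mol
Zn²⁺ + 2e⁻ → Zn, so theoretical m(Zn) = 0.02548 × 65.38 = 1.666 g
Actual mass = 93.3% × 1.666 = 1.55 g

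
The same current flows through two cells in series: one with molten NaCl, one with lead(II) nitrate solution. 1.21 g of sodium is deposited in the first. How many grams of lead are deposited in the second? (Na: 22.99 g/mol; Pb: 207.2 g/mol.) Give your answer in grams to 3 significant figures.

n(Na) = 1.21 / 22.99 = 0.05263 mol
Na⁺ + e⁻ → Na, so n(e⁻) = 0.05263 mol
Same current for the same time ⇒ same n(e⁻) = 0.05263 mol in both cells.
Pb²⁺ + 2e⁻ → Pb, so n(Pb) = 0.05263 / 2 = 0.02632 mol
m(Pb) = 0.02632 × 207.2 = 5.45 g

5.45 g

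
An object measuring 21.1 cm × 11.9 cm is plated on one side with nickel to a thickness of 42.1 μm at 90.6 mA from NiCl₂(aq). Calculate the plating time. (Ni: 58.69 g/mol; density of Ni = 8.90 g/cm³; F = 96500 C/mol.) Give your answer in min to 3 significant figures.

5690 min

Plated area = 21.1 × 11.9 = 251.1 cm²
Volume = 251.1 × 42.1×10⁻⁴ cm = 1.057 cm³
m(Ni) = 1.057 × 8.90 = 9.407 g
n(Ni) = 9.407 / 58.69 = 0.1603 mol; n(e⁻) = 2 × 0.1603 = 0.3206 mol
Q = 0.3206 × 96500 = 30940 C
t = 30940 / 0.0906 = 3.415×10^5 s = 5690 min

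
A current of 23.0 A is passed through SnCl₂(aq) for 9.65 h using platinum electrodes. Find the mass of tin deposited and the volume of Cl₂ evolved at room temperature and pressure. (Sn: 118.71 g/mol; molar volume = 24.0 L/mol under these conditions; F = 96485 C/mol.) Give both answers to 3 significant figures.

492 g Sn; 99.4 L Cl₂

Q = 23.0 × 34740 = 7.990×10^5 C; n(e⁻) = 7.990×10^5 / 96485 = 8.281 mol
Cathode: Sn²⁺ + 2e⁻ → Sn → n(Sn) = 8.281/2 = 4.141 mol → 492 g
Anode: 2Cl⁻ → Cl₂ + 2e⁻ → n(Cl₂) = 8.281/2 = 4.141 mol → 99.4 L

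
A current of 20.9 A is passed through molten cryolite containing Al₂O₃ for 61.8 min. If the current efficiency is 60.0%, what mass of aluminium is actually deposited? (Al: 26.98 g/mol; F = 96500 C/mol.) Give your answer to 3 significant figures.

4.33 g

Q = 20.9 × 3708 = 77500 C
n(e⁻) = 77500 / 96500 = 0.8031 mol
Al³⁺ + 3e⁻ → Al, so theoretical m(Al) = 0.2677 × 26.98 = 7.223 g
Actual mass = 60.0% × 7.223 = 4.33 g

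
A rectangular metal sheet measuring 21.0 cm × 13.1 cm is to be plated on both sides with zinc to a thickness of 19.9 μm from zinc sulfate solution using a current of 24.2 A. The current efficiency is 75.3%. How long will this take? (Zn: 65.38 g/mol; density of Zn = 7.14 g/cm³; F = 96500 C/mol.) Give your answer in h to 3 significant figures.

0.352 h

Plated area = 2 × 21.0 × 13.1 = 550.2 cm²
Volume = 550.2 × 19.9×10⁻⁴ cm = 1.095 cm³
m(Zn) = 1.095 × 7.14 = 7.818 g
n(Zn) = 7.818 / 65.38 = 0.1196 mol; n(e⁻) = 2 × 0.1196 = 0.2392 mol
Q = 0.2392 × 96500 / 0.753 = 30650 C
t = 30650 / 24.2 = 1267 s = 0.352 h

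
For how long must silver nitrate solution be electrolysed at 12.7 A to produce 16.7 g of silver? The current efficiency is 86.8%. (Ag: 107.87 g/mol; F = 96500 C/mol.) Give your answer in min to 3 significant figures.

22.6 min

n(Ag) = 16.7 / 107.87 = 0.1548 mol
Ag⁺ + e⁻ → Ag, so n(e⁻) = 0.1548 mol
Q = 0.1548 × 96500 / 0.868 = 17210 C
t = Q / I = 17210 / 12.7 = 1355 s = 22.6 min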